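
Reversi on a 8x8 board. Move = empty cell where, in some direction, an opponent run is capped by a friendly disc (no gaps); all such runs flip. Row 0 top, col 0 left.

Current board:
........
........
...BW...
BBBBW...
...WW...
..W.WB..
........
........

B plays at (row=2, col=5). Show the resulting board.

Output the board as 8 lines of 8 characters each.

Answer: ........
........
...BBB..
BBBBW...
...WW...
..W.WB..
........
........

Derivation:
Place B at (2,5); scan 8 dirs for brackets.
Dir NW: first cell '.' (not opp) -> no flip
Dir N: first cell '.' (not opp) -> no flip
Dir NE: first cell '.' (not opp) -> no flip
Dir W: opp run (2,4) capped by B -> flip
Dir E: first cell '.' (not opp) -> no flip
Dir SW: opp run (3,4) (4,3) (5,2), next='.' -> no flip
Dir S: first cell '.' (not opp) -> no flip
Dir SE: first cell '.' (not opp) -> no flip
All flips: (2,4)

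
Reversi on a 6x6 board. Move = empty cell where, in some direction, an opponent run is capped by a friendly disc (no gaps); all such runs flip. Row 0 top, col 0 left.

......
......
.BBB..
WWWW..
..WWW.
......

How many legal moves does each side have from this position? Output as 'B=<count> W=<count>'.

-- B to move --
(2,0): no bracket -> illegal
(2,4): no bracket -> illegal
(3,4): no bracket -> illegal
(3,5): no bracket -> illegal
(4,0): flips 1 -> legal
(4,1): flips 2 -> legal
(4,5): no bracket -> illegal
(5,1): no bracket -> illegal
(5,2): flips 2 -> legal
(5,3): flips 2 -> legal
(5,4): flips 2 -> legal
(5,5): flips 2 -> legal
B mobility = 6
-- W to move --
(1,0): flips 1 -> legal
(1,1): flips 2 -> legal
(1,2): flips 2 -> legal
(1,3): flips 2 -> legal
(1,4): flips 1 -> legal
(2,0): no bracket -> illegal
(2,4): no bracket -> illegal
(3,4): no bracket -> illegal
W mobility = 5

Answer: B=6 W=5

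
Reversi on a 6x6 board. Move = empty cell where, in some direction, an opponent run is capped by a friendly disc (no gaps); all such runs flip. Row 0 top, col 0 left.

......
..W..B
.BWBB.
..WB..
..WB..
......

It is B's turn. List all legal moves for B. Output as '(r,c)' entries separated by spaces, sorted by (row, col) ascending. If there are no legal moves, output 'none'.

(0,1): flips 1 -> legal
(0,2): no bracket -> illegal
(0,3): flips 1 -> legal
(1,1): flips 1 -> legal
(1,3): no bracket -> illegal
(3,1): flips 1 -> legal
(4,1): flips 2 -> legal
(5,1): flips 1 -> legal
(5,2): no bracket -> illegal
(5,3): no bracket -> illegal

Answer: (0,1) (0,3) (1,1) (3,1) (4,1) (5,1)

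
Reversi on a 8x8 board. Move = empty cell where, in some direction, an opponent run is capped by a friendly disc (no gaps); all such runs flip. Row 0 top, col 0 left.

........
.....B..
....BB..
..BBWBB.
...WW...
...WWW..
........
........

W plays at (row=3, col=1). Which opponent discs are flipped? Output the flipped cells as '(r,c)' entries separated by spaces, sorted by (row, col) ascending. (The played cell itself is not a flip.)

Dir NW: first cell '.' (not opp) -> no flip
Dir N: first cell '.' (not opp) -> no flip
Dir NE: first cell '.' (not opp) -> no flip
Dir W: first cell '.' (not opp) -> no flip
Dir E: opp run (3,2) (3,3) capped by W -> flip
Dir SW: first cell '.' (not opp) -> no flip
Dir S: first cell '.' (not opp) -> no flip
Dir SE: first cell '.' (not opp) -> no flip

Answer: (3,2) (3,3)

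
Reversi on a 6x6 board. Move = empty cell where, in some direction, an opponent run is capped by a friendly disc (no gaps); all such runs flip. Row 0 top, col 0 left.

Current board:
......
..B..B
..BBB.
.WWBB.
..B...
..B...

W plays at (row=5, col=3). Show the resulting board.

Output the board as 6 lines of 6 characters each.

Answer: ......
..B..B
..BBB.
.WWBB.
..W...
..BW..

Derivation:
Place W at (5,3); scan 8 dirs for brackets.
Dir NW: opp run (4,2) capped by W -> flip
Dir N: first cell '.' (not opp) -> no flip
Dir NE: first cell '.' (not opp) -> no flip
Dir W: opp run (5,2), next='.' -> no flip
Dir E: first cell '.' (not opp) -> no flip
Dir SW: edge -> no flip
Dir S: edge -> no flip
Dir SE: edge -> no flip
All flips: (4,2)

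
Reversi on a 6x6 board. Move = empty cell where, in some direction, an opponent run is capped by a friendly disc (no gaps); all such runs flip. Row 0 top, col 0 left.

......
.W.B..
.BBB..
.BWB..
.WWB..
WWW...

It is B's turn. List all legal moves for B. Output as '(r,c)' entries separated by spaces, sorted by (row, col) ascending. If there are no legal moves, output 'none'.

(0,0): flips 1 -> legal
(0,1): flips 1 -> legal
(0,2): no bracket -> illegal
(1,0): no bracket -> illegal
(1,2): no bracket -> illegal
(2,0): no bracket -> illegal
(3,0): no bracket -> illegal
(4,0): flips 2 -> legal
(5,3): flips 1 -> legal

Answer: (0,0) (0,1) (4,0) (5,3)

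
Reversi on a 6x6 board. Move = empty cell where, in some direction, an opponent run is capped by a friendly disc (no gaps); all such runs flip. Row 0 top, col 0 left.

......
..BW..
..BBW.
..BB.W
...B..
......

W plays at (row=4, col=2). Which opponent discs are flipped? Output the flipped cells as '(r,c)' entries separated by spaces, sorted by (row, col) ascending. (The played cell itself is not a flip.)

Answer: (3,3)

Derivation:
Dir NW: first cell '.' (not opp) -> no flip
Dir N: opp run (3,2) (2,2) (1,2), next='.' -> no flip
Dir NE: opp run (3,3) capped by W -> flip
Dir W: first cell '.' (not opp) -> no flip
Dir E: opp run (4,3), next='.' -> no flip
Dir SW: first cell '.' (not opp) -> no flip
Dir S: first cell '.' (not opp) -> no flip
Dir SE: first cell '.' (not opp) -> no flip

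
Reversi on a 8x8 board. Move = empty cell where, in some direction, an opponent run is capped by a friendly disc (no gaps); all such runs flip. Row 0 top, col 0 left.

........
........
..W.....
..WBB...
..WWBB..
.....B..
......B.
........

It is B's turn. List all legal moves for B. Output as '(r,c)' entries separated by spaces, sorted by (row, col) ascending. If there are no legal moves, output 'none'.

Answer: (1,1) (3,1) (4,1) (5,1) (5,2) (5,3)

Derivation:
(1,1): flips 1 -> legal
(1,2): no bracket -> illegal
(1,3): no bracket -> illegal
(2,1): no bracket -> illegal
(2,3): no bracket -> illegal
(3,1): flips 1 -> legal
(4,1): flips 2 -> legal
(5,1): flips 1 -> legal
(5,2): flips 1 -> legal
(5,3): flips 1 -> legal
(5,4): no bracket -> illegal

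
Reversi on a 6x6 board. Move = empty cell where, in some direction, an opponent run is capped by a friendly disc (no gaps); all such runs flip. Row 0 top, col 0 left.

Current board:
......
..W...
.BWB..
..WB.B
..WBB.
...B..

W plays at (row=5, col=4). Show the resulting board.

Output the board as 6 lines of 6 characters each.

Answer: ......
..W...
.BWB..
..WB.B
..WWB.
...BW.

Derivation:
Place W at (5,4); scan 8 dirs for brackets.
Dir NW: opp run (4,3) capped by W -> flip
Dir N: opp run (4,4), next='.' -> no flip
Dir NE: first cell '.' (not opp) -> no flip
Dir W: opp run (5,3), next='.' -> no flip
Dir E: first cell '.' (not opp) -> no flip
Dir SW: edge -> no flip
Dir S: edge -> no flip
Dir SE: edge -> no flip
All flips: (4,3)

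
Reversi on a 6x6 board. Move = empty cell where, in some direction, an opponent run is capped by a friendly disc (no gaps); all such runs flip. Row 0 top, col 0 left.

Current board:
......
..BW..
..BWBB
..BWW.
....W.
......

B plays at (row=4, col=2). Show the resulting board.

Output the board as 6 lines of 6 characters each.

Place B at (4,2); scan 8 dirs for brackets.
Dir NW: first cell '.' (not opp) -> no flip
Dir N: first cell 'B' (not opp) -> no flip
Dir NE: opp run (3,3) capped by B -> flip
Dir W: first cell '.' (not opp) -> no flip
Dir E: first cell '.' (not opp) -> no flip
Dir SW: first cell '.' (not opp) -> no flip
Dir S: first cell '.' (not opp) -> no flip
Dir SE: first cell '.' (not opp) -> no flip
All flips: (3,3)

Answer: ......
..BW..
..BWBB
..BBW.
..B.W.
......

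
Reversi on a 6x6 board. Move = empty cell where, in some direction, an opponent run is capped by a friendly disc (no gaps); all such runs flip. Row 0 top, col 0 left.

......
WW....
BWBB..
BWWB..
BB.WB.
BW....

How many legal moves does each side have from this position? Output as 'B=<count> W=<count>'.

Answer: B=7 W=7

Derivation:
-- B to move --
(0,0): flips 2 -> legal
(0,1): flips 3 -> legal
(0,2): flips 1 -> legal
(1,2): flips 1 -> legal
(3,4): no bracket -> illegal
(4,2): flips 3 -> legal
(5,2): flips 1 -> legal
(5,3): flips 1 -> legal
(5,4): no bracket -> illegal
B mobility = 7
-- W to move --
(1,2): flips 1 -> legal
(1,3): flips 3 -> legal
(1,4): flips 1 -> legal
(2,4): flips 2 -> legal
(3,4): flips 1 -> legal
(3,5): no bracket -> illegal
(4,2): no bracket -> illegal
(4,5): flips 1 -> legal
(5,2): no bracket -> illegal
(5,3): no bracket -> illegal
(5,4): no bracket -> illegal
(5,5): flips 3 -> legal
W mobility = 7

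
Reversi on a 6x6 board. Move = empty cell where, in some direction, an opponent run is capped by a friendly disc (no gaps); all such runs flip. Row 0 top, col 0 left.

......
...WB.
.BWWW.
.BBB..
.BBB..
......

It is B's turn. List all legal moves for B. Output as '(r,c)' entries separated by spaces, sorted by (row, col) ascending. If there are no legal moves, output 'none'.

Answer: (0,3) (0,4) (1,1) (1,2) (1,5) (2,5) (3,4)

Derivation:
(0,2): no bracket -> illegal
(0,3): flips 2 -> legal
(0,4): flips 2 -> legal
(1,1): flips 1 -> legal
(1,2): flips 2 -> legal
(1,5): flips 1 -> legal
(2,5): flips 3 -> legal
(3,4): flips 1 -> legal
(3,5): no bracket -> illegal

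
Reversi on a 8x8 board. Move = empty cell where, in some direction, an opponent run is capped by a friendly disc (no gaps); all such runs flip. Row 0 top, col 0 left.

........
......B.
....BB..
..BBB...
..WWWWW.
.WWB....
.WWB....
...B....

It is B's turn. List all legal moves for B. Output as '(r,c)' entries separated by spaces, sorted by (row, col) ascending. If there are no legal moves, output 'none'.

Answer: (3,1) (3,5) (4,0) (4,1) (5,0) (5,4) (5,5) (5,6) (6,0) (7,0) (7,1) (7,2)

Derivation:
(3,1): flips 1 -> legal
(3,5): flips 1 -> legal
(3,6): no bracket -> illegal
(3,7): no bracket -> illegal
(4,0): flips 2 -> legal
(4,1): flips 1 -> legal
(4,7): no bracket -> illegal
(5,0): flips 2 -> legal
(5,4): flips 2 -> legal
(5,5): flips 1 -> legal
(5,6): flips 1 -> legal
(5,7): no bracket -> illegal
(6,0): flips 4 -> legal
(7,0): flips 3 -> legal
(7,1): flips 1 -> legal
(7,2): flips 3 -> legal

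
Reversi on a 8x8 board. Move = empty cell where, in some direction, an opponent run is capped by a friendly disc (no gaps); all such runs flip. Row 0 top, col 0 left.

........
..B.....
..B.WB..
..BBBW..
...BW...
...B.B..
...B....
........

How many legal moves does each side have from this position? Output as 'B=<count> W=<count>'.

Answer: B=7 W=7

Derivation:
-- B to move --
(1,3): no bracket -> illegal
(1,4): flips 1 -> legal
(1,5): flips 1 -> legal
(2,3): flips 1 -> legal
(2,6): flips 2 -> legal
(3,6): flips 1 -> legal
(4,5): flips 2 -> legal
(4,6): no bracket -> illegal
(5,4): flips 1 -> legal
B mobility = 7
-- W to move --
(0,1): no bracket -> illegal
(0,2): no bracket -> illegal
(0,3): no bracket -> illegal
(1,1): flips 2 -> legal
(1,3): no bracket -> illegal
(1,4): no bracket -> illegal
(1,5): flips 1 -> legal
(1,6): no bracket -> illegal
(2,1): no bracket -> illegal
(2,3): no bracket -> illegal
(2,6): flips 1 -> legal
(3,1): flips 3 -> legal
(3,6): no bracket -> illegal
(4,1): no bracket -> illegal
(4,2): flips 2 -> legal
(4,5): no bracket -> illegal
(4,6): no bracket -> illegal
(5,2): no bracket -> illegal
(5,4): no bracket -> illegal
(5,6): no bracket -> illegal
(6,2): flips 1 -> legal
(6,4): no bracket -> illegal
(6,5): no bracket -> illegal
(6,6): flips 1 -> legal
(7,2): no bracket -> illegal
(7,3): no bracket -> illegal
(7,4): no bracket -> illegal
W mobility = 7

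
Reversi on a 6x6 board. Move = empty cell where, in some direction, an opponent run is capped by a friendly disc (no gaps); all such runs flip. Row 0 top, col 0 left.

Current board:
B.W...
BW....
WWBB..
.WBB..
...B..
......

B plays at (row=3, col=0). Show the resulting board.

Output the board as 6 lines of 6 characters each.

Answer: B.W...
BW....
BWBB..
BBBB..
...B..
......

Derivation:
Place B at (3,0); scan 8 dirs for brackets.
Dir NW: edge -> no flip
Dir N: opp run (2,0) capped by B -> flip
Dir NE: opp run (2,1), next='.' -> no flip
Dir W: edge -> no flip
Dir E: opp run (3,1) capped by B -> flip
Dir SW: edge -> no flip
Dir S: first cell '.' (not opp) -> no flip
Dir SE: first cell '.' (not opp) -> no flip
All flips: (2,0) (3,1)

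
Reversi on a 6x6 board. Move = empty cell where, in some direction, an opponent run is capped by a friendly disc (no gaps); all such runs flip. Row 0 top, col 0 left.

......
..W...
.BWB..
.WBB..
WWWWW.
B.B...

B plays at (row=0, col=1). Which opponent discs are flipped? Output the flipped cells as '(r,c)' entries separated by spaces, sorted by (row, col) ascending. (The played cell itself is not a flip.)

Answer: (1,2)

Derivation:
Dir NW: edge -> no flip
Dir N: edge -> no flip
Dir NE: edge -> no flip
Dir W: first cell '.' (not opp) -> no flip
Dir E: first cell '.' (not opp) -> no flip
Dir SW: first cell '.' (not opp) -> no flip
Dir S: first cell '.' (not opp) -> no flip
Dir SE: opp run (1,2) capped by B -> flip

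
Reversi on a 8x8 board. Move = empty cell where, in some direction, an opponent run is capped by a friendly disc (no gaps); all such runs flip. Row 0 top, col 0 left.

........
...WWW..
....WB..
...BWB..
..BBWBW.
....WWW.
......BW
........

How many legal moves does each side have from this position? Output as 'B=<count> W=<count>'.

-- B to move --
(0,2): flips 2 -> legal
(0,3): flips 1 -> legal
(0,4): no bracket -> illegal
(0,5): flips 1 -> legal
(0,6): flips 2 -> legal
(1,2): no bracket -> illegal
(1,6): no bracket -> illegal
(2,2): no bracket -> illegal
(2,3): flips 2 -> legal
(2,6): no bracket -> illegal
(3,6): flips 2 -> legal
(3,7): no bracket -> illegal
(4,7): flips 1 -> legal
(5,3): flips 1 -> legal
(5,7): flips 1 -> legal
(6,3): flips 1 -> legal
(6,4): no bracket -> illegal
(6,5): flips 2 -> legal
(7,6): no bracket -> illegal
(7,7): no bracket -> illegal
B mobility = 11
-- W to move --
(1,6): flips 1 -> legal
(2,2): flips 1 -> legal
(2,3): no bracket -> illegal
(2,6): flips 2 -> legal
(3,1): no bracket -> illegal
(3,2): flips 2 -> legal
(3,6): flips 3 -> legal
(4,1): flips 2 -> legal
(5,1): flips 2 -> legal
(5,2): flips 1 -> legal
(5,3): no bracket -> illegal
(5,7): no bracket -> illegal
(6,5): flips 1 -> legal
(7,5): no bracket -> illegal
(7,6): flips 1 -> legal
(7,7): flips 1 -> legal
W mobility = 11

Answer: B=11 W=11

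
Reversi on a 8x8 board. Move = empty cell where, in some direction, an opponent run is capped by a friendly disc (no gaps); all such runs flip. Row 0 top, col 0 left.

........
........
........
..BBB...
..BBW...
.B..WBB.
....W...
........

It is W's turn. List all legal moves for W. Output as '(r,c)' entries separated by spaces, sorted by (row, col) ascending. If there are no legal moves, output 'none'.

Answer: (2,1) (2,2) (2,4) (4,1) (4,6) (5,7) (6,6)

Derivation:
(2,1): flips 2 -> legal
(2,2): flips 1 -> legal
(2,3): no bracket -> illegal
(2,4): flips 1 -> legal
(2,5): no bracket -> illegal
(3,1): no bracket -> illegal
(3,5): no bracket -> illegal
(4,0): no bracket -> illegal
(4,1): flips 2 -> legal
(4,5): no bracket -> illegal
(4,6): flips 1 -> legal
(4,7): no bracket -> illegal
(5,0): no bracket -> illegal
(5,2): no bracket -> illegal
(5,3): no bracket -> illegal
(5,7): flips 2 -> legal
(6,0): no bracket -> illegal
(6,1): no bracket -> illegal
(6,2): no bracket -> illegal
(6,5): no bracket -> illegal
(6,6): flips 1 -> legal
(6,7): no bracket -> illegal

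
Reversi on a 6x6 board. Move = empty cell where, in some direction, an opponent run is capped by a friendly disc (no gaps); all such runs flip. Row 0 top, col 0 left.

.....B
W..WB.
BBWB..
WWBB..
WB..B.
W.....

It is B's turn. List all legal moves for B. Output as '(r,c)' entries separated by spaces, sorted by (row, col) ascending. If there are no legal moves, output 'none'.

Answer: (0,0) (0,3) (1,1) (1,2) (4,2)

Derivation:
(0,0): flips 1 -> legal
(0,1): no bracket -> illegal
(0,2): no bracket -> illegal
(0,3): flips 1 -> legal
(0,4): no bracket -> illegal
(1,1): flips 1 -> legal
(1,2): flips 2 -> legal
(2,4): no bracket -> illegal
(4,2): flips 1 -> legal
(5,1): no bracket -> illegal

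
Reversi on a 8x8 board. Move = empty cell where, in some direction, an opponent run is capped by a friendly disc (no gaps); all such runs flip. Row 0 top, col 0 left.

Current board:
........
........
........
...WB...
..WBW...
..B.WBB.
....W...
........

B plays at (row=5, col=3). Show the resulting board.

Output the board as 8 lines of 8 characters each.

Answer: ........
........
........
...WB...
..WBW...
..BBBBB.
....W...
........

Derivation:
Place B at (5,3); scan 8 dirs for brackets.
Dir NW: opp run (4,2), next='.' -> no flip
Dir N: first cell 'B' (not opp) -> no flip
Dir NE: opp run (4,4), next='.' -> no flip
Dir W: first cell 'B' (not opp) -> no flip
Dir E: opp run (5,4) capped by B -> flip
Dir SW: first cell '.' (not opp) -> no flip
Dir S: first cell '.' (not opp) -> no flip
Dir SE: opp run (6,4), next='.' -> no flip
All flips: (5,4)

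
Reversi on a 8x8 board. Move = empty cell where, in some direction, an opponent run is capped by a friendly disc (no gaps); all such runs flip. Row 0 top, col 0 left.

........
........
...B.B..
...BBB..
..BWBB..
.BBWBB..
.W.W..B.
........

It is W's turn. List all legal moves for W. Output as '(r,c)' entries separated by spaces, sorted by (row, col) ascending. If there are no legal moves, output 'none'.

Answer: (1,3) (1,6) (2,6) (3,1) (3,6) (4,1) (4,6) (5,0) (5,6) (6,5)

Derivation:
(1,2): no bracket -> illegal
(1,3): flips 2 -> legal
(1,4): no bracket -> illegal
(1,5): no bracket -> illegal
(1,6): flips 2 -> legal
(2,2): no bracket -> illegal
(2,4): no bracket -> illegal
(2,6): flips 2 -> legal
(3,1): flips 1 -> legal
(3,2): no bracket -> illegal
(3,6): flips 2 -> legal
(4,0): no bracket -> illegal
(4,1): flips 3 -> legal
(4,6): flips 2 -> legal
(5,0): flips 2 -> legal
(5,6): flips 2 -> legal
(5,7): no bracket -> illegal
(6,0): no bracket -> illegal
(6,2): no bracket -> illegal
(6,4): no bracket -> illegal
(6,5): flips 1 -> legal
(6,7): no bracket -> illegal
(7,5): no bracket -> illegal
(7,6): no bracket -> illegal
(7,7): no bracket -> illegal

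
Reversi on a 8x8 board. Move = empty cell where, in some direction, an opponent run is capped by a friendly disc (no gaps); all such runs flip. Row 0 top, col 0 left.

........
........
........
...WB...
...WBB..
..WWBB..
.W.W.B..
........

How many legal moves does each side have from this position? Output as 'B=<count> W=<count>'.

Answer: B=7 W=7

Derivation:
-- B to move --
(2,2): flips 1 -> legal
(2,3): no bracket -> illegal
(2,4): no bracket -> illegal
(3,2): flips 2 -> legal
(4,1): no bracket -> illegal
(4,2): flips 1 -> legal
(5,0): no bracket -> illegal
(5,1): flips 2 -> legal
(6,0): no bracket -> illegal
(6,2): flips 1 -> legal
(6,4): no bracket -> illegal
(7,0): flips 3 -> legal
(7,1): no bracket -> illegal
(7,2): flips 1 -> legal
(7,3): no bracket -> illegal
(7,4): no bracket -> illegal
B mobility = 7
-- W to move --
(2,3): no bracket -> illegal
(2,4): no bracket -> illegal
(2,5): flips 1 -> legal
(3,5): flips 2 -> legal
(3,6): flips 2 -> legal
(4,6): flips 2 -> legal
(5,6): flips 2 -> legal
(6,4): no bracket -> illegal
(6,6): flips 2 -> legal
(7,4): no bracket -> illegal
(7,5): no bracket -> illegal
(7,6): flips 2 -> legal
W mobility = 7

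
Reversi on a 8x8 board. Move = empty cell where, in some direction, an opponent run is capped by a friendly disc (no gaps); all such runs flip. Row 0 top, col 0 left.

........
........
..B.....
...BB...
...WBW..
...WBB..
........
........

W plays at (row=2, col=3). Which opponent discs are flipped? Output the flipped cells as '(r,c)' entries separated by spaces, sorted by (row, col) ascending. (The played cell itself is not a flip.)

Dir NW: first cell '.' (not opp) -> no flip
Dir N: first cell '.' (not opp) -> no flip
Dir NE: first cell '.' (not opp) -> no flip
Dir W: opp run (2,2), next='.' -> no flip
Dir E: first cell '.' (not opp) -> no flip
Dir SW: first cell '.' (not opp) -> no flip
Dir S: opp run (3,3) capped by W -> flip
Dir SE: opp run (3,4) capped by W -> flip

Answer: (3,3) (3,4)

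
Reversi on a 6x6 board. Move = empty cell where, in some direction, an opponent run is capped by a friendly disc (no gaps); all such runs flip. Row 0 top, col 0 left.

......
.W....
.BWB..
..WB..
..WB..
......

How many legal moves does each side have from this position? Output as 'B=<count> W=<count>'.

-- B to move --
(0,0): flips 2 -> legal
(0,1): flips 1 -> legal
(0,2): no bracket -> illegal
(1,0): no bracket -> illegal
(1,2): no bracket -> illegal
(1,3): no bracket -> illegal
(2,0): no bracket -> illegal
(3,1): flips 1 -> legal
(4,1): flips 2 -> legal
(5,1): flips 1 -> legal
(5,2): no bracket -> illegal
(5,3): no bracket -> illegal
B mobility = 5
-- W to move --
(1,0): flips 1 -> legal
(1,2): no bracket -> illegal
(1,3): no bracket -> illegal
(1,4): flips 1 -> legal
(2,0): flips 1 -> legal
(2,4): flips 2 -> legal
(3,0): no bracket -> illegal
(3,1): flips 1 -> legal
(3,4): flips 1 -> legal
(4,4): flips 2 -> legal
(5,2): no bracket -> illegal
(5,3): no bracket -> illegal
(5,4): flips 1 -> legal
W mobility = 8

Answer: B=5 W=8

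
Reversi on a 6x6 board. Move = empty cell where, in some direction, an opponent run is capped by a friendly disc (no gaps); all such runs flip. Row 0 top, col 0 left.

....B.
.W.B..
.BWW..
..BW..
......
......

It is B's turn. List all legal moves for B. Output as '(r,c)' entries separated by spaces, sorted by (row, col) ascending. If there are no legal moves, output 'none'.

(0,0): no bracket -> illegal
(0,1): flips 1 -> legal
(0,2): no bracket -> illegal
(1,0): no bracket -> illegal
(1,2): flips 1 -> legal
(1,4): flips 1 -> legal
(2,0): no bracket -> illegal
(2,4): flips 2 -> legal
(3,1): flips 1 -> legal
(3,4): flips 1 -> legal
(4,2): no bracket -> illegal
(4,3): flips 2 -> legal
(4,4): no bracket -> illegal

Answer: (0,1) (1,2) (1,4) (2,4) (3,1) (3,4) (4,3)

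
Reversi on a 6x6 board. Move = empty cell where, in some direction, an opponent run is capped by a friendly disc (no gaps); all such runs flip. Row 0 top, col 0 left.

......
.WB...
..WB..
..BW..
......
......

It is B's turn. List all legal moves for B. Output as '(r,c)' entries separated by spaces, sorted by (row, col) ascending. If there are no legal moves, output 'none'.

Answer: (1,0) (2,1) (3,4) (4,3)

Derivation:
(0,0): no bracket -> illegal
(0,1): no bracket -> illegal
(0,2): no bracket -> illegal
(1,0): flips 1 -> legal
(1,3): no bracket -> illegal
(2,0): no bracket -> illegal
(2,1): flips 1 -> legal
(2,4): no bracket -> illegal
(3,1): no bracket -> illegal
(3,4): flips 1 -> legal
(4,2): no bracket -> illegal
(4,3): flips 1 -> legal
(4,4): no bracket -> illegal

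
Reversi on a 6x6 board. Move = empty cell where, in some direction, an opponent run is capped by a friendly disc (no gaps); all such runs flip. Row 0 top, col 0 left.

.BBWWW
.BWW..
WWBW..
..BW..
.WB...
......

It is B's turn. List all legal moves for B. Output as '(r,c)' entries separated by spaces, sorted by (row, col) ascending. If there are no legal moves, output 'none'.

Answer: (1,0) (1,4) (2,4) (3,1) (3,4) (4,0) (4,4) (5,0)

Derivation:
(1,0): flips 1 -> legal
(1,4): flips 3 -> legal
(1,5): no bracket -> illegal
(2,4): flips 3 -> legal
(3,0): no bracket -> illegal
(3,1): flips 1 -> legal
(3,4): flips 3 -> legal
(4,0): flips 1 -> legal
(4,3): no bracket -> illegal
(4,4): flips 1 -> legal
(5,0): flips 1 -> legal
(5,1): no bracket -> illegal
(5,2): no bracket -> illegal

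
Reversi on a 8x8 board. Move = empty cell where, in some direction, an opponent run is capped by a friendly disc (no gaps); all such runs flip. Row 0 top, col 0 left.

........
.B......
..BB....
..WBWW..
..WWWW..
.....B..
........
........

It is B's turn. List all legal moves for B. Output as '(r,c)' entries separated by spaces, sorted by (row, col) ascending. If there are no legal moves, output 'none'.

Answer: (2,5) (3,1) (3,6) (4,1) (5,1) (5,2) (5,3) (5,6)

Derivation:
(2,1): no bracket -> illegal
(2,4): no bracket -> illegal
(2,5): flips 2 -> legal
(2,6): no bracket -> illegal
(3,1): flips 1 -> legal
(3,6): flips 2 -> legal
(4,1): flips 1 -> legal
(4,6): no bracket -> illegal
(5,1): flips 1 -> legal
(5,2): flips 2 -> legal
(5,3): flips 1 -> legal
(5,4): no bracket -> illegal
(5,6): flips 2 -> legal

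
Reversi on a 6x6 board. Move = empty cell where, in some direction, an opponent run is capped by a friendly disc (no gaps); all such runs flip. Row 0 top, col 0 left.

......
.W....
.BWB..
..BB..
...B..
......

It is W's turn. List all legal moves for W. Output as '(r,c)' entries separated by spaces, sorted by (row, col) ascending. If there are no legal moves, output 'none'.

(1,0): no bracket -> illegal
(1,2): no bracket -> illegal
(1,3): no bracket -> illegal
(1,4): no bracket -> illegal
(2,0): flips 1 -> legal
(2,4): flips 1 -> legal
(3,0): no bracket -> illegal
(3,1): flips 1 -> legal
(3,4): no bracket -> illegal
(4,1): no bracket -> illegal
(4,2): flips 1 -> legal
(4,4): flips 1 -> legal
(5,2): no bracket -> illegal
(5,3): no bracket -> illegal
(5,4): no bracket -> illegal

Answer: (2,0) (2,4) (3,1) (4,2) (4,4)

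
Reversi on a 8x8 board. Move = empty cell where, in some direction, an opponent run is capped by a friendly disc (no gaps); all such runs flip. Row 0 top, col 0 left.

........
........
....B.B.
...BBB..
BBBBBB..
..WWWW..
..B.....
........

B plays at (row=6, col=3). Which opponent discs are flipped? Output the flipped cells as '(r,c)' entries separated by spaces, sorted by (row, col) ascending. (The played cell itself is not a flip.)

Dir NW: opp run (5,2) capped by B -> flip
Dir N: opp run (5,3) capped by B -> flip
Dir NE: opp run (5,4) capped by B -> flip
Dir W: first cell 'B' (not opp) -> no flip
Dir E: first cell '.' (not opp) -> no flip
Dir SW: first cell '.' (not opp) -> no flip
Dir S: first cell '.' (not opp) -> no flip
Dir SE: first cell '.' (not opp) -> no flip

Answer: (5,2) (5,3) (5,4)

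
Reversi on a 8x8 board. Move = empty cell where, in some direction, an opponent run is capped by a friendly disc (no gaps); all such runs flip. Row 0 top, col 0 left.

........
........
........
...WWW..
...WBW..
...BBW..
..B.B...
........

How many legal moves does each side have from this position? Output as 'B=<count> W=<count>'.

-- B to move --
(2,2): flips 1 -> legal
(2,3): flips 2 -> legal
(2,4): flips 1 -> legal
(2,5): no bracket -> illegal
(2,6): flips 1 -> legal
(3,2): flips 1 -> legal
(3,6): flips 1 -> legal
(4,2): flips 1 -> legal
(4,6): flips 2 -> legal
(5,2): no bracket -> illegal
(5,6): flips 1 -> legal
(6,5): no bracket -> illegal
(6,6): flips 1 -> legal
B mobility = 10
-- W to move --
(4,2): no bracket -> illegal
(5,1): no bracket -> illegal
(5,2): flips 2 -> legal
(6,1): no bracket -> illegal
(6,3): flips 2 -> legal
(6,5): flips 1 -> legal
(7,1): flips 3 -> legal
(7,2): no bracket -> illegal
(7,3): flips 1 -> legal
(7,4): flips 3 -> legal
(7,5): no bracket -> illegal
W mobility = 6

Answer: B=10 W=6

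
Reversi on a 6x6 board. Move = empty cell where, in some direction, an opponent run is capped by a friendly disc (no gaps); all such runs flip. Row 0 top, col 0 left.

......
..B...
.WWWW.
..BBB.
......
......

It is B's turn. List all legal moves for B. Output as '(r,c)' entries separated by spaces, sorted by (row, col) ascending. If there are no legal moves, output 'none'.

(1,0): flips 1 -> legal
(1,1): flips 1 -> legal
(1,3): flips 1 -> legal
(1,4): flips 2 -> legal
(1,5): flips 1 -> legal
(2,0): no bracket -> illegal
(2,5): no bracket -> illegal
(3,0): flips 1 -> legal
(3,1): no bracket -> illegal
(3,5): no bracket -> illegal

Answer: (1,0) (1,1) (1,3) (1,4) (1,5) (3,0)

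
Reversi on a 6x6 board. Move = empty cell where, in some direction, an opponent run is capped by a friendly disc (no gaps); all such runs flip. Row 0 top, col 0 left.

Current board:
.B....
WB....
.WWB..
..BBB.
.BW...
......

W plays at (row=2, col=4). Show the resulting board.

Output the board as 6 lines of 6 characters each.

Place W at (2,4); scan 8 dirs for brackets.
Dir NW: first cell '.' (not opp) -> no flip
Dir N: first cell '.' (not opp) -> no flip
Dir NE: first cell '.' (not opp) -> no flip
Dir W: opp run (2,3) capped by W -> flip
Dir E: first cell '.' (not opp) -> no flip
Dir SW: opp run (3,3) capped by W -> flip
Dir S: opp run (3,4), next='.' -> no flip
Dir SE: first cell '.' (not opp) -> no flip
All flips: (2,3) (3,3)

Answer: .B....
WB....
.WWWW.
..BWB.
.BW...
......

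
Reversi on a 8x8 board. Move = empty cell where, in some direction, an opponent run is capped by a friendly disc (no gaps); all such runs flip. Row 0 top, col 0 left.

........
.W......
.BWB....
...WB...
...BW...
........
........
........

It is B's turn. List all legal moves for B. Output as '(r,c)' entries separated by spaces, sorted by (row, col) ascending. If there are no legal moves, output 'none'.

Answer: (0,1) (3,2) (4,5) (5,4)

Derivation:
(0,0): no bracket -> illegal
(0,1): flips 1 -> legal
(0,2): no bracket -> illegal
(1,0): no bracket -> illegal
(1,2): no bracket -> illegal
(1,3): no bracket -> illegal
(2,0): no bracket -> illegal
(2,4): no bracket -> illegal
(3,1): no bracket -> illegal
(3,2): flips 1 -> legal
(3,5): no bracket -> illegal
(4,2): no bracket -> illegal
(4,5): flips 1 -> legal
(5,3): no bracket -> illegal
(5,4): flips 1 -> legal
(5,5): no bracket -> illegal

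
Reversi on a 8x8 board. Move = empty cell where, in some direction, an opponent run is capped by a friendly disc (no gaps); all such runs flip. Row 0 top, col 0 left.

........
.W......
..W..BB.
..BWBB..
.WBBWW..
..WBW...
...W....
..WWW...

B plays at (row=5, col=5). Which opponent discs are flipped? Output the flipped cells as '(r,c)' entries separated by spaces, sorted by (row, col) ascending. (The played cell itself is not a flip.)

Dir NW: opp run (4,4) (3,3) (2,2) (1,1), next='.' -> no flip
Dir N: opp run (4,5) capped by B -> flip
Dir NE: first cell '.' (not opp) -> no flip
Dir W: opp run (5,4) capped by B -> flip
Dir E: first cell '.' (not opp) -> no flip
Dir SW: first cell '.' (not opp) -> no flip
Dir S: first cell '.' (not opp) -> no flip
Dir SE: first cell '.' (not opp) -> no flip

Answer: (4,5) (5,4)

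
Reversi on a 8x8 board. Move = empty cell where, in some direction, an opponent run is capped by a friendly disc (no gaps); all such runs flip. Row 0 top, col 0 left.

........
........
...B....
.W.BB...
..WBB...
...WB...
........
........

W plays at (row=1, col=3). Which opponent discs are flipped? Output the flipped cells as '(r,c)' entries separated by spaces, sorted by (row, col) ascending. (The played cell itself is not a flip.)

Dir NW: first cell '.' (not opp) -> no flip
Dir N: first cell '.' (not opp) -> no flip
Dir NE: first cell '.' (not opp) -> no flip
Dir W: first cell '.' (not opp) -> no flip
Dir E: first cell '.' (not opp) -> no flip
Dir SW: first cell '.' (not opp) -> no flip
Dir S: opp run (2,3) (3,3) (4,3) capped by W -> flip
Dir SE: first cell '.' (not opp) -> no flip

Answer: (2,3) (3,3) (4,3)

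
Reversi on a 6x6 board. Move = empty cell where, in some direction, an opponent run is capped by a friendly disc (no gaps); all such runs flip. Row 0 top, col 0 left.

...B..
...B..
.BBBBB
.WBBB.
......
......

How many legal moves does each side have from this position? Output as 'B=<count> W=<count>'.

-- B to move --
(2,0): no bracket -> illegal
(3,0): flips 1 -> legal
(4,0): flips 1 -> legal
(4,1): flips 1 -> legal
(4,2): no bracket -> illegal
B mobility = 3
-- W to move --
(0,2): no bracket -> illegal
(0,4): flips 2 -> legal
(1,0): no bracket -> illegal
(1,1): flips 1 -> legal
(1,2): no bracket -> illegal
(1,4): no bracket -> illegal
(1,5): no bracket -> illegal
(2,0): no bracket -> illegal
(3,0): no bracket -> illegal
(3,5): flips 3 -> legal
(4,1): no bracket -> illegal
(4,2): no bracket -> illegal
(4,3): no bracket -> illegal
(4,4): no bracket -> illegal
(4,5): no bracket -> illegal
W mobility = 3

Answer: B=3 W=3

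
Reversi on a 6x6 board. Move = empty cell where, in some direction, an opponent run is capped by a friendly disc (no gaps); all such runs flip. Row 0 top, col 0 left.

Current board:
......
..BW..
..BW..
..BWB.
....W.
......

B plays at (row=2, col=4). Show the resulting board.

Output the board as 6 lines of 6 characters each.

Answer: ......
..BW..
..BBB.
..BWB.
....W.
......

Derivation:
Place B at (2,4); scan 8 dirs for brackets.
Dir NW: opp run (1,3), next='.' -> no flip
Dir N: first cell '.' (not opp) -> no flip
Dir NE: first cell '.' (not opp) -> no flip
Dir W: opp run (2,3) capped by B -> flip
Dir E: first cell '.' (not opp) -> no flip
Dir SW: opp run (3,3), next='.' -> no flip
Dir S: first cell 'B' (not opp) -> no flip
Dir SE: first cell '.' (not opp) -> no flip
All flips: (2,3)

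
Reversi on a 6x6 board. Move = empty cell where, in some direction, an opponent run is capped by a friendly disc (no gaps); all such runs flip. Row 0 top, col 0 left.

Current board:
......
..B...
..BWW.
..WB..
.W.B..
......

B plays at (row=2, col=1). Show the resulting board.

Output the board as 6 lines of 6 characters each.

Answer: ......
..B...
.BBWW.
..BB..
.W.B..
......

Derivation:
Place B at (2,1); scan 8 dirs for brackets.
Dir NW: first cell '.' (not opp) -> no flip
Dir N: first cell '.' (not opp) -> no flip
Dir NE: first cell 'B' (not opp) -> no flip
Dir W: first cell '.' (not opp) -> no flip
Dir E: first cell 'B' (not opp) -> no flip
Dir SW: first cell '.' (not opp) -> no flip
Dir S: first cell '.' (not opp) -> no flip
Dir SE: opp run (3,2) capped by B -> flip
All flips: (3,2)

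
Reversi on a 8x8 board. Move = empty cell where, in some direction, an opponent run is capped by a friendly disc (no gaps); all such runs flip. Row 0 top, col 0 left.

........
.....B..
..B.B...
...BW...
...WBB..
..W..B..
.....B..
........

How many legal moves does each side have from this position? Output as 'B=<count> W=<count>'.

-- B to move --
(2,3): flips 1 -> legal
(2,5): no bracket -> illegal
(3,2): no bracket -> illegal
(3,5): flips 1 -> legal
(4,1): no bracket -> illegal
(4,2): flips 1 -> legal
(5,1): no bracket -> illegal
(5,3): flips 1 -> legal
(5,4): no bracket -> illegal
(6,1): no bracket -> illegal
(6,2): no bracket -> illegal
(6,3): no bracket -> illegal
B mobility = 4
-- W to move --
(0,4): no bracket -> illegal
(0,5): no bracket -> illegal
(0,6): no bracket -> illegal
(1,1): no bracket -> illegal
(1,2): no bracket -> illegal
(1,3): no bracket -> illegal
(1,4): flips 1 -> legal
(1,6): no bracket -> illegal
(2,1): no bracket -> illegal
(2,3): flips 1 -> legal
(2,5): no bracket -> illegal
(2,6): no bracket -> illegal
(3,1): no bracket -> illegal
(3,2): flips 1 -> legal
(3,5): no bracket -> illegal
(3,6): no bracket -> illegal
(4,2): no bracket -> illegal
(4,6): flips 2 -> legal
(5,3): no bracket -> illegal
(5,4): flips 1 -> legal
(5,6): flips 1 -> legal
(6,4): no bracket -> illegal
(6,6): no bracket -> illegal
(7,4): no bracket -> illegal
(7,5): no bracket -> illegal
(7,6): no bracket -> illegal
W mobility = 6

Answer: B=4 W=6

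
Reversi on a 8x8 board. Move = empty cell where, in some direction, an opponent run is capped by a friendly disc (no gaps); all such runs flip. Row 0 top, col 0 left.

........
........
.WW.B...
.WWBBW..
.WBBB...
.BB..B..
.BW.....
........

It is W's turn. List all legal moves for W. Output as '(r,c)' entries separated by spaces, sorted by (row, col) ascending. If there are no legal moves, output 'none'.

(1,3): flips 1 -> legal
(1,4): no bracket -> illegal
(1,5): no bracket -> illegal
(2,3): no bracket -> illegal
(2,5): no bracket -> illegal
(4,0): flips 1 -> legal
(4,5): flips 3 -> legal
(4,6): no bracket -> illegal
(5,0): no bracket -> illegal
(5,3): flips 2 -> legal
(5,4): flips 1 -> legal
(5,6): no bracket -> illegal
(6,0): flips 1 -> legal
(6,3): flips 1 -> legal
(6,4): no bracket -> illegal
(6,5): no bracket -> illegal
(6,6): flips 3 -> legal
(7,0): no bracket -> illegal
(7,1): flips 2 -> legal
(7,2): no bracket -> illegal

Answer: (1,3) (4,0) (4,5) (5,3) (5,4) (6,0) (6,3) (6,6) (7,1)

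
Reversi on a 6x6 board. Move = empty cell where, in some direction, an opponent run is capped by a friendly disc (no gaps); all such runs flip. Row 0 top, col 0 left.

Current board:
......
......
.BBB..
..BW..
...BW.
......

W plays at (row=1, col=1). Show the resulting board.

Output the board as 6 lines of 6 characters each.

Answer: ......
.W....
.BWB..
..BW..
...BW.
......

Derivation:
Place W at (1,1); scan 8 dirs for brackets.
Dir NW: first cell '.' (not opp) -> no flip
Dir N: first cell '.' (not opp) -> no flip
Dir NE: first cell '.' (not opp) -> no flip
Dir W: first cell '.' (not opp) -> no flip
Dir E: first cell '.' (not opp) -> no flip
Dir SW: first cell '.' (not opp) -> no flip
Dir S: opp run (2,1), next='.' -> no flip
Dir SE: opp run (2,2) capped by W -> flip
All flips: (2,2)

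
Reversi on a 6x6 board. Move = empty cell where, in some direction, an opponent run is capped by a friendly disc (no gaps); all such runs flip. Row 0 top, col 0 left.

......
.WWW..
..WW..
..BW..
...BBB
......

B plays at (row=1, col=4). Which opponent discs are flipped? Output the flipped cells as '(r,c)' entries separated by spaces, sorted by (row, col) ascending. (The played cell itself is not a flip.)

Answer: (2,3)

Derivation:
Dir NW: first cell '.' (not opp) -> no flip
Dir N: first cell '.' (not opp) -> no flip
Dir NE: first cell '.' (not opp) -> no flip
Dir W: opp run (1,3) (1,2) (1,1), next='.' -> no flip
Dir E: first cell '.' (not opp) -> no flip
Dir SW: opp run (2,3) capped by B -> flip
Dir S: first cell '.' (not opp) -> no flip
Dir SE: first cell '.' (not opp) -> no flip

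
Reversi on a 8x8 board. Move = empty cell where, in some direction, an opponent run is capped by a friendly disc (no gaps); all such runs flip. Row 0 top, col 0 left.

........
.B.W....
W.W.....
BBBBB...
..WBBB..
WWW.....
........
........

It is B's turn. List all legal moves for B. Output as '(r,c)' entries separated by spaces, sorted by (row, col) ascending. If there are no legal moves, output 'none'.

(0,2): no bracket -> illegal
(0,3): no bracket -> illegal
(0,4): flips 2 -> legal
(1,0): flips 1 -> legal
(1,2): flips 1 -> legal
(1,4): no bracket -> illegal
(2,1): no bracket -> illegal
(2,3): no bracket -> illegal
(2,4): no bracket -> illegal
(4,0): no bracket -> illegal
(4,1): flips 1 -> legal
(5,3): flips 1 -> legal
(6,0): flips 2 -> legal
(6,1): flips 1 -> legal
(6,2): flips 2 -> legal
(6,3): no bracket -> illegal

Answer: (0,4) (1,0) (1,2) (4,1) (5,3) (6,0) (6,1) (6,2)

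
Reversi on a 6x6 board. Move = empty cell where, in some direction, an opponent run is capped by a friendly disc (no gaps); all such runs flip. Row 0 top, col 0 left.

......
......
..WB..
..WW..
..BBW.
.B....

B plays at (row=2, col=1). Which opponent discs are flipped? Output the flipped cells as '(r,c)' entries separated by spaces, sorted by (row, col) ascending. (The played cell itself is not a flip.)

Answer: (2,2) (3,2)

Derivation:
Dir NW: first cell '.' (not opp) -> no flip
Dir N: first cell '.' (not opp) -> no flip
Dir NE: first cell '.' (not opp) -> no flip
Dir W: first cell '.' (not opp) -> no flip
Dir E: opp run (2,2) capped by B -> flip
Dir SW: first cell '.' (not opp) -> no flip
Dir S: first cell '.' (not opp) -> no flip
Dir SE: opp run (3,2) capped by B -> flip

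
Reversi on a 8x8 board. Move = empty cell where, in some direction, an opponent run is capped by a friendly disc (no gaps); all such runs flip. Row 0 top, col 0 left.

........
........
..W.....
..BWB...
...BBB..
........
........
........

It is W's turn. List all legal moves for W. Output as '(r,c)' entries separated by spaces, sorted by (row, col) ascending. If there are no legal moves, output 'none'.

(2,1): no bracket -> illegal
(2,3): no bracket -> illegal
(2,4): no bracket -> illegal
(2,5): no bracket -> illegal
(3,1): flips 1 -> legal
(3,5): flips 1 -> legal
(3,6): no bracket -> illegal
(4,1): no bracket -> illegal
(4,2): flips 1 -> legal
(4,6): no bracket -> illegal
(5,2): no bracket -> illegal
(5,3): flips 1 -> legal
(5,4): no bracket -> illegal
(5,5): flips 1 -> legal
(5,6): no bracket -> illegal

Answer: (3,1) (3,5) (4,2) (5,3) (5,5)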